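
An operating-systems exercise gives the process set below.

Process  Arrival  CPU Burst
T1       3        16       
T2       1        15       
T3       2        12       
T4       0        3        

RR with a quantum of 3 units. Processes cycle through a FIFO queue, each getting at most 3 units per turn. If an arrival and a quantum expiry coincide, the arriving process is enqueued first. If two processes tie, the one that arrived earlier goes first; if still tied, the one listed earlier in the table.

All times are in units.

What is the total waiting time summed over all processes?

75

Schedule: | T4 0-3 | T2 3-6 | T3 6-9 | T1 9-12 | T2 12-15 | T3 15-18 | T1 18-21 | T2 21-24 | T3 24-27 | T1 27-30 | T2 30-33 | T3 33-36 | T1 36-39 | T2 39-42 | T1 42-46 |
Completion: T1=46  T2=42  T3=36  T4=3
Turnaround (C−A): T1=43  T2=41  T3=34  T4=3
Waiting = turnaround − burst: T1=27, T2=26, T3=22, T4=0
Total waiting = 27 + 26 + 22 + 0 = 75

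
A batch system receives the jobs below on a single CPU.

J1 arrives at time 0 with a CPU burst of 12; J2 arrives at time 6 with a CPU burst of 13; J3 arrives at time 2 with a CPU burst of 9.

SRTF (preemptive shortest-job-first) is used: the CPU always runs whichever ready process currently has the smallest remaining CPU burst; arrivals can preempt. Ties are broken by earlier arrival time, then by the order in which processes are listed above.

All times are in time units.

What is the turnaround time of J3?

9

Timeline: | J1 0-2 | J3 2-11 | J1 11-21 | J2 21-34 |
Completion: J1=21  J2=34  J3=11
Turnaround(J3) = completion − arrival = 11 − 2 = 9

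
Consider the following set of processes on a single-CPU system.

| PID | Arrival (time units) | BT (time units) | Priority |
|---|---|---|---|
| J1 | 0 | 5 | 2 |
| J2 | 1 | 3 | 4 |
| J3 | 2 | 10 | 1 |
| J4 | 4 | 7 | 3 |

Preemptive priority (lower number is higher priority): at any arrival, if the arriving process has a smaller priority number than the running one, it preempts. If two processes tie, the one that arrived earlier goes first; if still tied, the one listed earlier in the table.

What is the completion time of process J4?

Gantt: | J1 0-2 | J3 2-12 | J1 12-15 | J4 15-22 | J2 22-25 |
Completion: J1=15  J2=25  J3=12  J4=22

22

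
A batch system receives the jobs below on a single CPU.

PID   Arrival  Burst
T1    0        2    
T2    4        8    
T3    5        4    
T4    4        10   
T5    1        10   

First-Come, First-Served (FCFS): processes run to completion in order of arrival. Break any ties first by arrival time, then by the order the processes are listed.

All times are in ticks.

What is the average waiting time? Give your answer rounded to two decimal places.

Timeline: | T1 0-2 | T5 2-12 | T2 12-20 | T4 20-30 | T3 30-34 |
Completion: T1=2  T2=20  T3=34  T4=30  T5=12
Turnaround (C−A): T1=2  T2=16  T3=29  T4=26  T5=11
Waiting times: T1=0, T2=8, T3=25, T4=16, T5=1
Average waiting = (0+8+25+16+1) / 5 = 50/5 = 10.00

10.00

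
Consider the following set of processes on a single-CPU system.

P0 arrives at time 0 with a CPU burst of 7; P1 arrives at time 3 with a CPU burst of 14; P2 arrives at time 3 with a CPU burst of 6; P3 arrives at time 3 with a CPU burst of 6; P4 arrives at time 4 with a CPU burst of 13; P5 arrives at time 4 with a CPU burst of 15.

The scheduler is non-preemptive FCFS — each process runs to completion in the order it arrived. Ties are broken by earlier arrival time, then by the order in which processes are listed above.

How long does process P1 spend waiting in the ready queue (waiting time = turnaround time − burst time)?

Timeline: | P0 0-7 | P1 7-21 | P2 21-27 | P3 27-33 | P4 33-46 | P5 46-61 |
Completion: P0=7  P1=21  P2=27  P3=33  P4=46  P5=61
Turnaround (C−A): P0=7  P1=18  P2=24  P3=30  P4=42  P5=57
Waiting(P1) = turnaround − burst = 18 − 14 = 4

4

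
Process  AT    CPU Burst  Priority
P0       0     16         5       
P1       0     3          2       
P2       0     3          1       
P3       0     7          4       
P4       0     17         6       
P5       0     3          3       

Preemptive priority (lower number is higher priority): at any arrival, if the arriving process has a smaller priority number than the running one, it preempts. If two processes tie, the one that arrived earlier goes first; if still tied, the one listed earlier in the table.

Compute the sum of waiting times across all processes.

Gantt: | P2 0-3 | P1 3-6 | P5 6-9 | P3 9-16 | P0 16-32 | P4 32-49 |
Completion: P0=32  P1=6  P2=3  P3=16  P4=49  P5=9
Turnaround (C−A): P0=32  P1=6  P2=3  P3=16  P4=49  P5=9
Waiting = turnaround − burst: P0=16, P1=3, P2=0, P3=9, P4=32, P5=6
Total waiting = 16 + 3 + 0 + 9 + 32 + 6 = 66

66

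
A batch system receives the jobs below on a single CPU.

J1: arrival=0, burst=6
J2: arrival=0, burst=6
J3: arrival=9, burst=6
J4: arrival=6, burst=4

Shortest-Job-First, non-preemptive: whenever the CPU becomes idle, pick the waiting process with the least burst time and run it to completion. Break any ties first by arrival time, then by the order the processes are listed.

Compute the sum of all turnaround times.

Schedule: | J1 0-6 | J4 6-10 | J2 10-16 | J3 16-22 |
Completion: J1=6  J2=16  J3=22  J4=10
Turnaround = completion − arrival: J1=6, J2=16, J3=13, J4=4
Total turnaround = 6 + 16 + 13 + 4 = 39

39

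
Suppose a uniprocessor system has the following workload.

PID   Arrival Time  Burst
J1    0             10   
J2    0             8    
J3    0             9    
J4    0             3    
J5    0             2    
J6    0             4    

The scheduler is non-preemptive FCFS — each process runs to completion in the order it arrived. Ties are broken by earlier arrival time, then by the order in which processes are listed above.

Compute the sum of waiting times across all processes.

Gantt: | J1 0-10 | J2 10-18 | J3 18-27 | J4 27-30 | J5 30-32 | J6 32-36 |
Completion: J1=10  J2=18  J3=27  J4=30  J5=32  J6=36
Turnaround (C−A): J1=10  J2=18  J3=27  J4=30  J5=32  J6=36
Waiting = turnaround − burst: J1=0, J2=10, J3=18, J4=27, J5=30, J6=32
Total waiting = 0 + 10 + 18 + 27 + 30 + 32 = 117

117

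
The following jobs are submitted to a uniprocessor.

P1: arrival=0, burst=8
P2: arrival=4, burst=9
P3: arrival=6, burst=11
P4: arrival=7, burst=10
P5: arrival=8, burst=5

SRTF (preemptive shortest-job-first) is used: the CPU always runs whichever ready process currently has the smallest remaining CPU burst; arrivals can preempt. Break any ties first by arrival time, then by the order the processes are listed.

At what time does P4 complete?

Schedule: | P1 0-8 | P5 8-13 | P2 13-22 | P4 22-32 | P3 32-43 |
Completion: P1=8  P2=22  P3=43  P4=32  P5=13

32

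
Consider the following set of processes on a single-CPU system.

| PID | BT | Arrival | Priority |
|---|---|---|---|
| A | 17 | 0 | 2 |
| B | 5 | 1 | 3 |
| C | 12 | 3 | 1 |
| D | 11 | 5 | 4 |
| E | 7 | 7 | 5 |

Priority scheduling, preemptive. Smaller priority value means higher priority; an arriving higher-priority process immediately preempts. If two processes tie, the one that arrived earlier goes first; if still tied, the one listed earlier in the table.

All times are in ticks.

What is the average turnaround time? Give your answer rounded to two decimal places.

31.80

Timeline: | A 0-3 | C 3-15 | A 15-29 | B 29-34 | D 34-45 | E 45-52 |
Completion: A=29  B=34  C=15  D=45  E=52
Turnaround (C−A): A=29  B=33  C=12  D=40  E=45
Turnaround times: A=29, B=33, C=12, D=40, E=45
Average turnaround = (29+33+12+40+45) / 5 = 159/5 = 31.80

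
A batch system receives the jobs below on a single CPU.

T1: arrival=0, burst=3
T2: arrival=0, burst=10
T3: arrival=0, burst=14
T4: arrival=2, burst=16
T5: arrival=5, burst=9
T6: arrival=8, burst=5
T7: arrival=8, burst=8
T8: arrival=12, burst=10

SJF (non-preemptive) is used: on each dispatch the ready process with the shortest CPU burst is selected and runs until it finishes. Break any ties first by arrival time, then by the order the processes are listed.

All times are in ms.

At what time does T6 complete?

Timeline: | T1 0-3 | T2 3-13 | T6 13-18 | T7 18-26 | T5 26-35 | T8 35-45 | T3 45-59 | T4 59-75 |
Completion: T1=3  T2=13  T3=59  T4=75  T5=35  T6=18  T7=26  T8=45

18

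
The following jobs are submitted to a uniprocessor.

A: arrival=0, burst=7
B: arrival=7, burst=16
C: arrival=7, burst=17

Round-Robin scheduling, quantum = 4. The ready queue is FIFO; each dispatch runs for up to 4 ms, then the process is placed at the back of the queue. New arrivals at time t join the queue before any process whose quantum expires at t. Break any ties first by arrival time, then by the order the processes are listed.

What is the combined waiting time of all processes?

28

Schedule: | A 0-7 | B 7-11 | C 11-15 | B 15-19 | C 19-23 | B 23-27 | C 27-31 | B 31-35 | C 35-40 |
Completion: A=7  B=35  C=40
Turnaround (C−A): A=7  B=28  C=33
Waiting = turnaround − burst: A=0, B=12, C=16
Total waiting = 0 + 12 + 16 = 28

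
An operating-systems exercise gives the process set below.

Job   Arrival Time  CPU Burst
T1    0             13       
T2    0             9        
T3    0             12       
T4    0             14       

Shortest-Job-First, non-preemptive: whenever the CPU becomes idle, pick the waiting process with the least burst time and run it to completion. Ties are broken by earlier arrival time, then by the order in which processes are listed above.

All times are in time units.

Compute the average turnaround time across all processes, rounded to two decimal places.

28.00

Timeline: | T2 0-9 | T3 9-21 | T1 21-34 | T4 34-48 |
Completion: T1=34  T2=9  T3=21  T4=48
Turnaround (C−A): T1=34  T2=9  T3=21  T4=48
Turnaround times: T1=34, T2=9, T3=21, T4=48
Average turnaround = (34+9+21+48) / 4 = 112/4 = 28.00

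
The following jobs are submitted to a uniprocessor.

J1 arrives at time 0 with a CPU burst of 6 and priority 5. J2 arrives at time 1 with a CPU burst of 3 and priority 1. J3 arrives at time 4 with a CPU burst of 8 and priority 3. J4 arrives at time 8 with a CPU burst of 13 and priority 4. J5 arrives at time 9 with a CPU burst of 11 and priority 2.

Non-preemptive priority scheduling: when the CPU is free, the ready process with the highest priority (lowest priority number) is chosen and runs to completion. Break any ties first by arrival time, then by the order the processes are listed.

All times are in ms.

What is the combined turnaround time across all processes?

Schedule: | J1 0-6 | J2 6-9 | J5 9-20 | J3 20-28 | J4 28-41 |
Completion: J1=6  J2=9  J3=28  J4=41  J5=20
Turnaround (C−A): J1=6  J2=8  J3=24  J4=33  J5=11
Turnaround = completion − arrival: J1=6, J2=8, J3=24, J4=33, J5=11
Total turnaround = 6 + 8 + 24 + 33 + 11 = 82

82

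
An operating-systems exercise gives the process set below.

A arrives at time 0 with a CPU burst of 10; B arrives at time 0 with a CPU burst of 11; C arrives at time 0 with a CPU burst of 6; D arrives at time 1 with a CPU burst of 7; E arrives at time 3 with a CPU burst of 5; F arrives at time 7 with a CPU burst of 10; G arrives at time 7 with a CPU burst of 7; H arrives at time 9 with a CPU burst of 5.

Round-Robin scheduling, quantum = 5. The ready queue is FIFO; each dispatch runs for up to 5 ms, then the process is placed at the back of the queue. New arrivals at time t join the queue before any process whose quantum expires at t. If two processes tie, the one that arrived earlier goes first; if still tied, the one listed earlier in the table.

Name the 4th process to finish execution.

Timeline: | A 0-5 | B 5-10 | C 10-15 | D 15-20 | E 20-25 | A 25-30 | F 30-35 | G 35-40 | H 40-45 | B 45-50 | C 50-51 | D 51-53 | F 53-58 | G 58-60 | B 60-61 |
Completion: A=30  B=61  C=51  D=53  E=25  F=58  G=60  H=45
Turnaround (C−A): A=30  B=61  C=51  D=52  E=22  F=51  G=53  H=36
Finish order: E → A → H → C → D → F → G → B

C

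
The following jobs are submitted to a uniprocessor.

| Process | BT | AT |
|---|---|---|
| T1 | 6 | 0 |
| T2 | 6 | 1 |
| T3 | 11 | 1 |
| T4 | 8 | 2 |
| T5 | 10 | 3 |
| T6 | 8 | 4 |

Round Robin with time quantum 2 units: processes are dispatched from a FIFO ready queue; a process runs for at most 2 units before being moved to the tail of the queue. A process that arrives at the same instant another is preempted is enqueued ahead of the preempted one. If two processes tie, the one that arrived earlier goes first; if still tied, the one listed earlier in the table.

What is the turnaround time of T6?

Schedule: | T1 0-2 | T2 2-4 | T3 4-6 | T4 6-8 | T1 8-10 | T5 10-12 | T6 12-14 | T2 14-16 | T3 16-18 | T4 18-20 | T1 20-22 | T5 22-24 | T6 24-26 | T2 26-28 | T3 28-30 | T4 30-32 | T5 32-34 | T6 34-36 | T3 36-38 | T4 38-40 | T5 40-42 | T6 42-44 | T3 44-46 | T5 46-48 | T3 48-49 |
Completion: T1=22  T2=28  T3=49  T4=40  T5=48  T6=44
Turnaround (C−A): T1=22  T2=27  T3=48  T4=38  T5=45  T6=40
Turnaround(T6) = completion − arrival = 44 − 4 = 40

40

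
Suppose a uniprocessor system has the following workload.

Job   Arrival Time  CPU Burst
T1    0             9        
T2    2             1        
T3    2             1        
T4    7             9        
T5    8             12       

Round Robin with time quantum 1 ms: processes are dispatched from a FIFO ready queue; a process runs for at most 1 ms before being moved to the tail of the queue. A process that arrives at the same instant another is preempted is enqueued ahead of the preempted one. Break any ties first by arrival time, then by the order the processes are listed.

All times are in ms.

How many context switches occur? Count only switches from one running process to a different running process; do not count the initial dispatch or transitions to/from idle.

Schedule: | T1 0-2 | T2 2-3 | T3 3-4 | T1 4-7 | T4 7-8 | T1 8-9 | T5 9-10 | T4 10-11 | T1 11-12 | T5 12-13 | T4 13-14 | T1 14-15 | T5 15-16 | T4 16-17 | T1 17-18 | T5 18-19 | T4 19-20 | T5 20-21 | T4 21-22 | T5 22-23 | T4 23-24 | T5 24-25 | T4 25-26 | T5 26-27 | T4 27-28 | T5 28-32 |
Completion: T1=18  T2=3  T3=4  T4=28  T5=32
Turnaround (C−A): T1=18  T2=1  T3=2  T4=21  T5=24

25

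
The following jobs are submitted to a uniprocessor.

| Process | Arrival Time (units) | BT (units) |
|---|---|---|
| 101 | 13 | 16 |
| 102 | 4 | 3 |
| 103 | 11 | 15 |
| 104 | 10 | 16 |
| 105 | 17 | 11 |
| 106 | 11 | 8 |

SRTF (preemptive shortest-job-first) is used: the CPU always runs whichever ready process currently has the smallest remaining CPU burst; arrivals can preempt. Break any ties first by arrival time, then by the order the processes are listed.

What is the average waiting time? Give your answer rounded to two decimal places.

17.00

Timeline: | idle 0-4 | 102 4-7 | idle 7-10 | 104 10-11 | 106 11-19 | 105 19-30 | 104 30-45 | 103 45-60 | 101 60-76 |
Completion: 101=76  102=7  103=60  104=45  105=30  106=19
Waiting times: 101=47, 102=0, 103=34, 104=19, 105=2, 106=0
Average waiting = (47+0+34+19+2+0) / 6 = 102/6 = 17.00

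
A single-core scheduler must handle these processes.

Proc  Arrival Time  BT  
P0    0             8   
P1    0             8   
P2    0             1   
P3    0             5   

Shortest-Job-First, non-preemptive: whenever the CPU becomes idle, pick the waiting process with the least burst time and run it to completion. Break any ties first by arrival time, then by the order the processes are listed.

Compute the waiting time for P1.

Gantt: | P2 0-1 | P3 1-6 | P0 6-14 | P1 14-22 |
Completion: P0=14  P1=22  P2=1  P3=6
Turnaround (C−A): P0=14  P1=22  P2=1  P3=6
Waiting(P1) = turnaround − burst = 22 − 8 = 14

14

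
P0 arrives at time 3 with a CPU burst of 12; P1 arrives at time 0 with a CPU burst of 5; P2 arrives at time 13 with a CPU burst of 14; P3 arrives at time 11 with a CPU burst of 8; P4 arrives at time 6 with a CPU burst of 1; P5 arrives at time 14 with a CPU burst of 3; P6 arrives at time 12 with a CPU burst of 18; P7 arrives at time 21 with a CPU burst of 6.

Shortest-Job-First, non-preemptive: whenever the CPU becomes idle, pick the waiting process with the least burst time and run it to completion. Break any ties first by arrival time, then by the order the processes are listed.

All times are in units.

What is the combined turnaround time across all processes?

159

Gantt: | P1 0-5 | P0 5-17 | P4 17-18 | P5 18-21 | P7 21-27 | P3 27-35 | P2 35-49 | P6 49-67 |
Completion: P0=17  P1=5  P2=49  P3=35  P4=18  P5=21  P6=67  P7=27
Turnaround = completion − arrival: P0=14, P1=5, P2=36, P3=24, P4=12, P5=7, P6=55, P7=6
Total turnaround = 14 + 5 + 36 + 24 + 12 + 7 + 55 + 6 = 159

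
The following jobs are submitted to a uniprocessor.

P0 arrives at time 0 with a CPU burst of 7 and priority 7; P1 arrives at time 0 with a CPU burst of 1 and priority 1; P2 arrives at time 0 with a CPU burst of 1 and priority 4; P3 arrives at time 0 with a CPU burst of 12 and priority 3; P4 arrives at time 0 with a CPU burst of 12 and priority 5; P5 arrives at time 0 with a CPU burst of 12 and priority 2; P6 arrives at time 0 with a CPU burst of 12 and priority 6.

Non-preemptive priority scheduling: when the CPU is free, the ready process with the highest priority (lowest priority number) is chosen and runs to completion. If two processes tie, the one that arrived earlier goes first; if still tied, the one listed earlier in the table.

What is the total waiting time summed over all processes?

153

Schedule: | P1 0-1 | P5 1-13 | P3 13-25 | P2 25-26 | P4 26-38 | P6 38-50 | P0 50-57 |
Completion: P0=57  P1=1  P2=26  P3=25  P4=38  P5=13  P6=50
Waiting = turnaround − burst: P0=50, P1=0, P2=25, P3=13, P4=26, P5=1, P6=38
Total waiting = 50 + 0 + 25 + 13 + 26 + 1 + 38 = 153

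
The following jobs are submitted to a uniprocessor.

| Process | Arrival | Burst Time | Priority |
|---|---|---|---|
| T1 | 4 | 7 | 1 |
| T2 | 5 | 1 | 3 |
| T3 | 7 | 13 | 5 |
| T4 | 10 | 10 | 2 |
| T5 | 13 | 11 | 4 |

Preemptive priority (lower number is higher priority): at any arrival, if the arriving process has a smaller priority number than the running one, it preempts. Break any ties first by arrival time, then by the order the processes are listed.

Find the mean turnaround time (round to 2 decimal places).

18.80

Timeline: | idle 0-4 | T1 4-11 | T4 11-21 | T2 21-22 | T5 22-33 | T3 33-46 |
Completion: T1=11  T2=22  T3=46  T4=21  T5=33
Turnaround times: T1=7, T2=17, T3=39, T4=11, T5=20
Average turnaround = (7+17+39+11+20) / 5 = 94/5 = 18.80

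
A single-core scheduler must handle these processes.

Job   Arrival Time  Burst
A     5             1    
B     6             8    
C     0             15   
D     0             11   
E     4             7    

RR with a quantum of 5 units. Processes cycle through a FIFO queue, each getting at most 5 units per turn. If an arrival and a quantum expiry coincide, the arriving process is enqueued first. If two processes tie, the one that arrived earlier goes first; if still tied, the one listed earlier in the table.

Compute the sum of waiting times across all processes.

113

Gantt: | C 0-5 | D 5-10 | E 10-15 | A 15-16 | C 16-21 | B 21-26 | D 26-31 | E 31-33 | C 33-38 | B 38-41 | D 41-42 |
Completion: A=16  B=41  C=38  D=42  E=33
Turnaround (C−A): A=11  B=35  C=38  D=42  E=29
Waiting = turnaround − burst: A=10, B=27, C=23, D=31, E=22
Total waiting = 10 + 27 + 23 + 31 + 22 = 113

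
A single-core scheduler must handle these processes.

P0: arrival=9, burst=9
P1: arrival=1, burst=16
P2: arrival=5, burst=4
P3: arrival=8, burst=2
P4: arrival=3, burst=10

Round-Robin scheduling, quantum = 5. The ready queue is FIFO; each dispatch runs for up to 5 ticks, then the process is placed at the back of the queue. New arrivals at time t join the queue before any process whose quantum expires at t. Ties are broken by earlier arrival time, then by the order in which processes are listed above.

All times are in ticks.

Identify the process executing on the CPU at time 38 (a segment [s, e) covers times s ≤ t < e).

Timeline: | idle 0-1 | P1 1-6 | P4 6-11 | P2 11-15 | P1 15-20 | P3 20-22 | P0 22-27 | P4 27-32 | P1 32-37 | P0 37-41 | P1 41-42 |
Completion: P0=41  P1=42  P2=15  P3=22  P4=32
Turnaround (C−A): P0=32  P1=41  P2=10  P3=14  P4=29

P0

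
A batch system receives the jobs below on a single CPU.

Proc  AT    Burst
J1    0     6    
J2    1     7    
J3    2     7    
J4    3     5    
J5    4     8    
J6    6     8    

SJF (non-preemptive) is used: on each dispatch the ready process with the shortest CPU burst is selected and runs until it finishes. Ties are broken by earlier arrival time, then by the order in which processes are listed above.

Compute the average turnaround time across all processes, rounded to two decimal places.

Timeline: | J1 0-6 | J4 6-11 | J2 11-18 | J3 18-25 | J5 25-33 | J6 33-41 |
Completion: J1=6  J2=18  J3=25  J4=11  J5=33  J6=41
Turnaround times: J1=6, J2=17, J3=23, J4=8, J5=29, J6=35
Average turnaround = (6+17+23+8+29+35) / 6 = 118/6 = 19.67

19.67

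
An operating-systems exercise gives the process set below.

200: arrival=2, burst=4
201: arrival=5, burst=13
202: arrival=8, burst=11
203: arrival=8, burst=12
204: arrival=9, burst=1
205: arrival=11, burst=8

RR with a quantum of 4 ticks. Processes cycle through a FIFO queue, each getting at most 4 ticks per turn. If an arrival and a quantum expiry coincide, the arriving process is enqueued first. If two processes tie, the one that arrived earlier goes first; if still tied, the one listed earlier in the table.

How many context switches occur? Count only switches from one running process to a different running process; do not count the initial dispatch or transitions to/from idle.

Gantt: | idle 0-2 | 200 2-6 | 201 6-10 | 202 10-14 | 203 14-18 | 204 18-19 | 201 19-23 | 205 23-27 | 202 27-31 | 203 31-35 | 201 35-39 | 205 39-43 | 202 43-46 | 203 46-50 | 201 50-51 |
Completion: 200=6  201=51  202=46  203=50  204=19  205=43

13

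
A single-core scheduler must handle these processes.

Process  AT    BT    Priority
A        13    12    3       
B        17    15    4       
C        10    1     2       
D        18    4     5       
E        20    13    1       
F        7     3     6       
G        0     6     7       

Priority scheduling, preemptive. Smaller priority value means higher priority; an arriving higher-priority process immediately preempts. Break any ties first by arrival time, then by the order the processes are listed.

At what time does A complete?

38

Gantt: | G 0-6 | idle 6-7 | F 7-10 | C 10-11 | idle 11-13 | A 13-20 | E 20-33 | A 33-38 | B 38-53 | D 53-57 |
Completion: A=38  B=53  C=11  D=57  E=33  F=10  G=6
Turnaround (C−A): A=25  B=36  C=1  D=39  E=13  F=3  G=6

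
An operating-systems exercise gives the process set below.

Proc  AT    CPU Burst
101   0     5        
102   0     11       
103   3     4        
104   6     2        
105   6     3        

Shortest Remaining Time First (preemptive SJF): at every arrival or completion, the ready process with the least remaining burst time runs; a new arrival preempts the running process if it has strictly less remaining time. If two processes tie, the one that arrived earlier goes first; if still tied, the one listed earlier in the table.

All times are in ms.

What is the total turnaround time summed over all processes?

Gantt: | 101 0-5 | 103 5-6 | 104 6-8 | 103 8-11 | 105 11-14 | 102 14-25 |
Completion: 101=5  102=25  103=11  104=8  105=14
Turnaround = completion − arrival: 101=5, 102=25, 103=8, 104=2, 105=8
Total turnaround = 5 + 25 + 8 + 2 + 8 = 48

48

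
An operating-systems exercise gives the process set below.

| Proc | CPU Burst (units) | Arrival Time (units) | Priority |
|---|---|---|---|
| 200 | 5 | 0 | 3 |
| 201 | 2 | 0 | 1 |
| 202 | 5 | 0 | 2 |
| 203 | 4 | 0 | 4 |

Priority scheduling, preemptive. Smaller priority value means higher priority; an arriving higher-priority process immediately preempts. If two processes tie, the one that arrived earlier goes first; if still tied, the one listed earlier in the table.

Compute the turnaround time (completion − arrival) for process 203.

16

Schedule: | 201 0-2 | 202 2-7 | 200 7-12 | 203 12-16 |
Completion: 200=12  201=2  202=7  203=16
Turnaround (C−A): 200=12  201=2  202=7  203=16
Turnaround(203) = completion − arrival = 16 − 0 = 16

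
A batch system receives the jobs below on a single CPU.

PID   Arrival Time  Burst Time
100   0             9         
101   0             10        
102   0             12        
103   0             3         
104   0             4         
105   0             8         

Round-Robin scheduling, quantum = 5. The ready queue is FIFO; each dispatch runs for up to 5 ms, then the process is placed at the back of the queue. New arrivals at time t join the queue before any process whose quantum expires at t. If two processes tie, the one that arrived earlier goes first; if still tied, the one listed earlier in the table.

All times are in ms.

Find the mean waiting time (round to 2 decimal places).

Gantt: | 100 0-5 | 101 5-10 | 102 10-15 | 103 15-18 | 104 18-22 | 105 22-27 | 100 27-31 | 101 31-36 | 102 36-41 | 105 41-44 | 102 44-46 |
Completion: 100=31  101=36  102=46  103=18  104=22  105=44
Turnaround (C−A): 100=31  101=36  102=46  103=18  104=22  105=44
Waiting times: 100=22, 101=26, 102=34, 103=15, 104=18, 105=36
Average waiting = (22+26+34+15+18+36) / 6 = 151/6 = 25.17

25.17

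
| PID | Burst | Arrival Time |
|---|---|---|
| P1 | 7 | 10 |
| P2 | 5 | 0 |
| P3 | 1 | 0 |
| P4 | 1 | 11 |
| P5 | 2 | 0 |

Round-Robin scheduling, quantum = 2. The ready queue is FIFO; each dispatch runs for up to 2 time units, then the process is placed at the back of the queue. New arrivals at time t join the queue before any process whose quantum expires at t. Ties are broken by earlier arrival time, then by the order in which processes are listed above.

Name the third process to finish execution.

Gantt: | P2 0-2 | P3 2-3 | P5 3-5 | P2 5-8 | idle 8-10 | P1 10-12 | P4 12-13 | P1 13-18 |
Completion: P1=18  P2=8  P3=3  P4=13  P5=5
Finish order: P3 → P5 → P2 → P4 → P1

P2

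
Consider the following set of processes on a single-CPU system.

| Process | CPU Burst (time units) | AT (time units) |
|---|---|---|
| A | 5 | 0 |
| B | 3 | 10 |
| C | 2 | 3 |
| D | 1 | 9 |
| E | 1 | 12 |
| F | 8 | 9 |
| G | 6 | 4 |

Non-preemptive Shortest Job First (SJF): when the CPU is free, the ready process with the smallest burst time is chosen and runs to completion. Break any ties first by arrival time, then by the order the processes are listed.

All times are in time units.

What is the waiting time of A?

Schedule: | A 0-5 | C 5-7 | G 7-13 | D 13-14 | E 14-15 | B 15-18 | F 18-26 |
Completion: A=5  B=18  C=7  D=14  E=15  F=26  G=13
Turnaround (C−A): A=5  B=8  C=4  D=5  E=3  F=17  G=9
Waiting(A) = turnaround − burst = 5 − 5 = 0

0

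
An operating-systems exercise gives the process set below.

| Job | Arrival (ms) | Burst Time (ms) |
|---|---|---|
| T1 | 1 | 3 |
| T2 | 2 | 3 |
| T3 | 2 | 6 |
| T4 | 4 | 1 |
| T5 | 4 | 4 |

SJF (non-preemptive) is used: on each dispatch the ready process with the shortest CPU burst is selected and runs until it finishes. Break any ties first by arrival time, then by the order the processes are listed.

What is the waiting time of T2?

3

Gantt: | idle 0-1 | T1 1-4 | T4 4-5 | T2 5-8 | T5 8-12 | T3 12-18 |
Completion: T1=4  T2=8  T3=18  T4=5  T5=12
Turnaround (C−A): T1=3  T2=6  T3=16  T4=1  T5=8
Waiting(T2) = turnaround − burst = 6 − 3 = 3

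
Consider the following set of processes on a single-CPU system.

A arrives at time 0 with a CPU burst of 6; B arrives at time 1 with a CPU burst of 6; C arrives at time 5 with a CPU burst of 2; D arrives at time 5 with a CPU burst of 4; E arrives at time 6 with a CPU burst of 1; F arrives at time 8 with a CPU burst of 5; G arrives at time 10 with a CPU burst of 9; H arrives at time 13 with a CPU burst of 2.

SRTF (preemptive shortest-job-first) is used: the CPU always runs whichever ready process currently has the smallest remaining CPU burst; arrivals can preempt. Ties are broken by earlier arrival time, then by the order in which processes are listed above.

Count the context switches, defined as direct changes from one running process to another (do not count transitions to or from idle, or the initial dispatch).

7

Timeline: | A 0-6 | E 6-7 | C 7-9 | D 9-13 | H 13-15 | F 15-20 | B 20-26 | G 26-35 |
Completion: A=6  B=26  C=9  D=13  E=7  F=20  G=35  H=15
Turnaround (C−A): A=6  B=25  C=4  D=8  E=1  F=12  G=25  H=2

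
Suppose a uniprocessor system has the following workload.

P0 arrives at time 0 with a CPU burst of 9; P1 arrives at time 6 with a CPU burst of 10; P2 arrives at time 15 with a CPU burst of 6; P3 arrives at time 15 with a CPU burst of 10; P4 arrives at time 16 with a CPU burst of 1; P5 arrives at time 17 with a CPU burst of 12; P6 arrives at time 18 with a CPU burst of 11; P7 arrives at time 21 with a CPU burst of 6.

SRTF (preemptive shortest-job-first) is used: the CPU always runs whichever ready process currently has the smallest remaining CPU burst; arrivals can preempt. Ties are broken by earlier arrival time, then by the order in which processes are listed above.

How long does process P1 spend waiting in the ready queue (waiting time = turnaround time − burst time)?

Timeline: | P0 0-9 | P1 9-16 | P4 16-17 | P1 17-20 | P2 20-26 | P7 26-32 | P3 32-42 | P6 42-53 | P5 53-65 |
Completion: P0=9  P1=20  P2=26  P3=42  P4=17  P5=65  P6=53  P7=32
Waiting(P1) = turnaround − burst = 14 − 10 = 4

4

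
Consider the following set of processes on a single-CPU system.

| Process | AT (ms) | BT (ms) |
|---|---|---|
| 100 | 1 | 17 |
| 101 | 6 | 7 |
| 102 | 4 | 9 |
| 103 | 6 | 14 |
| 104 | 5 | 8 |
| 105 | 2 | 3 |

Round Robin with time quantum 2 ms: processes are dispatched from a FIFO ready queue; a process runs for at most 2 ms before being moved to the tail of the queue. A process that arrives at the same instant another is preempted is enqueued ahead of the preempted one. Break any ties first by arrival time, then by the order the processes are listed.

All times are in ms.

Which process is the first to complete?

105

Schedule: | idle 0-1 | 100 1-3 | 105 3-5 | 100 5-7 | 102 7-9 | 104 9-11 | 105 11-12 | 101 12-14 | 103 14-16 | 100 16-18 | 102 18-20 | 104 20-22 | 101 22-24 | 103 24-26 | 100 26-28 | 102 28-30 | 104 30-32 | 101 32-34 | 103 34-36 | 100 36-38 | 102 38-40 | 104 40-42 | 101 42-43 | 103 43-45 | 100 45-47 | 102 47-48 | 103 48-50 | 100 50-52 | 103 52-54 | 100 54-56 | 103 56-58 | 100 58-59 |
Completion: 100=59  101=43  102=48  103=58  104=42  105=12
Turnaround (C−A): 100=58  101=37  102=44  103=52  104=37  105=10
Finish order: 105 → 104 → 101 → 102 → 103 → 100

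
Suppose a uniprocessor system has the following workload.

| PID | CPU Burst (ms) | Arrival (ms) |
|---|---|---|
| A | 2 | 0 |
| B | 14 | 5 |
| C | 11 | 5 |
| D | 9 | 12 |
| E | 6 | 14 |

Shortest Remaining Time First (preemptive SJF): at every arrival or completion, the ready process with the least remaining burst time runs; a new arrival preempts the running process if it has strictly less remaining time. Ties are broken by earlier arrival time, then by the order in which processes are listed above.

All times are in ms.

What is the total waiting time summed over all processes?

Timeline: | A 0-2 | idle 2-5 | C 5-16 | E 16-22 | D 22-31 | B 31-45 |
Completion: A=2  B=45  C=16  D=31  E=22
Waiting = turnaround − burst: A=0, B=26, C=0, D=10, E=2
Total waiting = 0 + 26 + 0 + 10 + 2 = 38

38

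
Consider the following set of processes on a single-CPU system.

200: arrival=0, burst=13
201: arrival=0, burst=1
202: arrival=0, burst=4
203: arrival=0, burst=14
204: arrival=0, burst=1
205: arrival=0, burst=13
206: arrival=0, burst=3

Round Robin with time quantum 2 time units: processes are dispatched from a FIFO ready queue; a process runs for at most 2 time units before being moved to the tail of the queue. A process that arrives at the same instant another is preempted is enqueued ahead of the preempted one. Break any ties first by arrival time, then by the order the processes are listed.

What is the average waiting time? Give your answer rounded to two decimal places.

Schedule: | 200 0-2 | 201 2-3 | 202 3-5 | 203 5-7 | 204 7-8 | 205 8-10 | 206 10-12 | 200 12-14 | 202 14-16 | 203 16-18 | 205 18-20 | 206 20-21 | 200 21-23 | 203 23-25 | 205 25-27 | 200 27-29 | 203 29-31 | 205 31-33 | 200 33-35 | 203 35-37 | 205 37-39 | 200 39-41 | 203 41-43 | 205 43-45 | 200 45-46 | 203 46-48 | 205 48-49 |
Completion: 200=46  201=3  202=16  203=48  204=8  205=49  206=21
Turnaround (C−A): 200=46  201=3  202=16  203=48  204=8  205=49  206=21
Waiting times: 200=33, 201=2, 202=12, 203=34, 204=7, 205=36, 206=18
Average waiting = (33+2+12+34+7+36+18) / 7 = 142/7 = 20.29

20.29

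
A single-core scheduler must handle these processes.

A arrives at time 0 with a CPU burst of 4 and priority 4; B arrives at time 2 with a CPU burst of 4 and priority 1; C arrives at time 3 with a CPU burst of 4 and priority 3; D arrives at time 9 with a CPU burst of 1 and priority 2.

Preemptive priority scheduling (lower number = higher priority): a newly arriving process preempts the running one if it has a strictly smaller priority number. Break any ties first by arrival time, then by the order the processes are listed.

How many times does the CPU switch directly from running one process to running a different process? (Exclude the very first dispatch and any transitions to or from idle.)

Schedule: | A 0-2 | B 2-6 | C 6-9 | D 9-10 | C 10-11 | A 11-13 |
Completion: A=13  B=6  C=11  D=10
Turnaround (C−A): A=13  B=4  C=8  D=1

5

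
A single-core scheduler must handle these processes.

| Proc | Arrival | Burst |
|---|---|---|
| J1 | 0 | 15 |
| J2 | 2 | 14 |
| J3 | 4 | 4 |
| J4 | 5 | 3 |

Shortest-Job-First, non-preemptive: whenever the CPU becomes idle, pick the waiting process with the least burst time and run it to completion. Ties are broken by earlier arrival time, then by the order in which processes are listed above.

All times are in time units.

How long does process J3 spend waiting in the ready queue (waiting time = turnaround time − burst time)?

14

Schedule: | J1 0-15 | J4 15-18 | J3 18-22 | J2 22-36 |
Completion: J1=15  J2=36  J3=22  J4=18
Waiting(J3) = turnaround − burst = 18 − 4 = 14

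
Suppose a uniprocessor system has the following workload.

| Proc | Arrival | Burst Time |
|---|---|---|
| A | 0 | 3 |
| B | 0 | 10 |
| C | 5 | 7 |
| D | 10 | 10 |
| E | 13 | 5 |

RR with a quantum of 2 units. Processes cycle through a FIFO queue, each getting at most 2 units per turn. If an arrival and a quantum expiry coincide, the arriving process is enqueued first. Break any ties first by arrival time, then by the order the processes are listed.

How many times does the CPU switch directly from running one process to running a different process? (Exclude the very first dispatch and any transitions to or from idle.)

Timeline: | A 0-2 | B 2-4 | A 4-5 | B 5-7 | C 7-9 | B 9-11 | C 11-13 | D 13-15 | B 15-17 | E 17-19 | C 19-21 | D 21-23 | B 23-25 | E 25-27 | C 27-28 | D 28-30 | E 30-31 | D 31-35 |
Completion: A=5  B=25  C=28  D=35  E=31
Turnaround (C−A): A=5  B=25  C=23  D=25  E=18

17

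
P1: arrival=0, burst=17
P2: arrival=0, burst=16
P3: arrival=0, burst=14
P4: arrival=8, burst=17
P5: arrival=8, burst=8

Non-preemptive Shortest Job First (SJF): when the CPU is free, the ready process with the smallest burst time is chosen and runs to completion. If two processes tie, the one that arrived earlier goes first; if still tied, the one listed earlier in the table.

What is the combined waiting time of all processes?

Gantt: | P3 0-14 | P5 14-22 | P2 22-38 | P1 38-55 | P4 55-72 |
Completion: P1=55  P2=38  P3=14  P4=72  P5=22
Waiting = turnaround − burst: P1=38, P2=22, P3=0, P4=47, P5=6
Total waiting = 38 + 22 + 0 + 47 + 6 = 113

113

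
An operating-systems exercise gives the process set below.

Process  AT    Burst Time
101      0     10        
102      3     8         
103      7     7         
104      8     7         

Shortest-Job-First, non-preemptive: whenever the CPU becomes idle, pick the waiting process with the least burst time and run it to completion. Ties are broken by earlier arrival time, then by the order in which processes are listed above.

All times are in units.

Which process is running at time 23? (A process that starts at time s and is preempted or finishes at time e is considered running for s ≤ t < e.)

Timeline: | 101 0-10 | 103 10-17 | 104 17-24 | 102 24-32 |
Completion: 101=10  102=32  103=17  104=24
Turnaround (C−A): 101=10  102=29  103=10  104=16

104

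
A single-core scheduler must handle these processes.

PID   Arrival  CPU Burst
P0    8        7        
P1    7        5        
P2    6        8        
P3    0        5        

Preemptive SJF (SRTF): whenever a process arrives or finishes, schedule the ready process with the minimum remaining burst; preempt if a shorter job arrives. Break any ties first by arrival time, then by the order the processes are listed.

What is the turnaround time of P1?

Gantt: | P3 0-5 | idle 5-6 | P2 6-7 | P1 7-12 | P2 12-19 | P0 19-26 |
Completion: P0=26  P1=12  P2=19  P3=5
Turnaround(P1) = completion − arrival = 12 − 7 = 5

5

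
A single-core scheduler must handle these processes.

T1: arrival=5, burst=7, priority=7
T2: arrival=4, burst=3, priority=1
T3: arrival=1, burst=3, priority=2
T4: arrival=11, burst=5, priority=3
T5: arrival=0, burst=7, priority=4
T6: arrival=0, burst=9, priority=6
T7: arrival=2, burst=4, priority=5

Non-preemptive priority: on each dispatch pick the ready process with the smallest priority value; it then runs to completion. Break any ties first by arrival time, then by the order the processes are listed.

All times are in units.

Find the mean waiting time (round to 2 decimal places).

11.14

Timeline: | T5 0-7 | T2 7-10 | T3 10-13 | T4 13-18 | T7 18-22 | T6 22-31 | T1 31-38 |
Completion: T1=38  T2=10  T3=13  T4=18  T5=7  T6=31  T7=22
Turnaround (C−A): T1=33  T2=6  T3=12  T4=7  T5=7  T6=31  T7=20
Waiting times: T1=26, T2=3, T3=9, T4=2, T5=0, T6=22, T7=16
Average waiting = (26+3+9+2+0+22+16) / 7 = 78/7 = 11.14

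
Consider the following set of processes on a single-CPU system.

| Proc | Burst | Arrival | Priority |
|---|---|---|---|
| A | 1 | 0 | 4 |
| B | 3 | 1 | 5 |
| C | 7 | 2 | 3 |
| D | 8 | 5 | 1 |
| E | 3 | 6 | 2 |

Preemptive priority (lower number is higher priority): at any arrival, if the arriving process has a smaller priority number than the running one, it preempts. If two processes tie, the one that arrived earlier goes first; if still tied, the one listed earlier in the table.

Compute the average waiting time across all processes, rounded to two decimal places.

Timeline: | A 0-1 | B 1-2 | C 2-5 | D 5-13 | E 13-16 | C 16-20 | B 20-22 |
Completion: A=1  B=22  C=20  D=13  E=16
Turnaround (C−A): A=1  B=21  C=18  D=8  E=10
Waiting times: A=0, B=18, C=11, D=0, E=7
Average waiting = (0+18+11+0+7) / 5 = 36/5 = 7.20

7.20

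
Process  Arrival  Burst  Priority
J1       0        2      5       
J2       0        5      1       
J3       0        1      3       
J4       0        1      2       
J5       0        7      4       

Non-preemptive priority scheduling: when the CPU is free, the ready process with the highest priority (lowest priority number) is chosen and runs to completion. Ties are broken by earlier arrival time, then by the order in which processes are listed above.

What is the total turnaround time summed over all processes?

Gantt: | J2 0-5 | J4 5-6 | J3 6-7 | J5 7-14 | J1 14-16 |
Completion: J1=16  J2=5  J3=7  J4=6  J5=14
Turnaround (C−A): J1=16  J2=5  J3=7  J4=6  J5=14
Turnaround = completion − arrival: J1=16, J2=5, J3=7, J4=6, J5=14
Total turnaround = 16 + 5 + 7 + 6 + 14 = 48

48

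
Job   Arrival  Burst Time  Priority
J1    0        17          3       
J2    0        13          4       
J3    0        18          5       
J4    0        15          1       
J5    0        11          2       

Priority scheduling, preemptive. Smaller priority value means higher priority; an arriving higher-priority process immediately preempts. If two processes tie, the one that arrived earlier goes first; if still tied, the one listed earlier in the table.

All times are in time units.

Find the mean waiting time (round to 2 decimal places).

28.00

Gantt: | J4 0-15 | J5 15-26 | J1 26-43 | J2 43-56 | J3 56-74 |
Completion: J1=43  J2=56  J3=74  J4=15  J5=26
Turnaround (C−A): J1=43  J2=56  J3=74  J4=15  J5=26
Waiting times: J1=26, J2=43, J3=56, J4=0, J5=15
Average waiting = (26+43+56+0+15) / 5 = 140/5 = 28.00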